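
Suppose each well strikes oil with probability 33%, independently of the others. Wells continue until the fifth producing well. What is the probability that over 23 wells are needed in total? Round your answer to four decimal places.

0.0806

Needing more than 23 wells ⇔ fewer than 5 successes in the first 23. With X ~ Binomial(23, 0.33), P(Y > 23) = P(X ≤ 4).
  k=0: C(23,0)·0.33^0·0.67^23 = 0.000100
  k=1: C(23,1)·0.33^1·0.67^22 = 0.001132
  k=2: C(23,2)·0.33^2·0.67^21 = 0.006134
  k=3: C(23,3)·0.33^3·0.67^20 = 0.021147
  k=4: C(23,4)·0.33^4·0.67^19 = 0.052079
P(X ≤ 4) = 0.080592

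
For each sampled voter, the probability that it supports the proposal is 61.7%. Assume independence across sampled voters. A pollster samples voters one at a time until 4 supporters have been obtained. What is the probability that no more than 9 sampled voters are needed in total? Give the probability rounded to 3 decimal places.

Finishing within 9 sampled voters ⇔ at least 4 successes in the first 9. With X ~ Binomial(9, 0.617), P(Y ≤ 9) = 1 − P(X ≤ 3).
  k=0: C(9,0)·0.617^0·0.383^9 = 0.00018
  k=1: C(9,1)·0.617^1·0.383^8 = 0.00257
  k=2: C(9,2)·0.617^2·0.383^7 = 0.01657
  k=3: C(9,3)·0.617^3·0.383^6 = 0.06228
1 − 0.08159 = 0.91841

0.918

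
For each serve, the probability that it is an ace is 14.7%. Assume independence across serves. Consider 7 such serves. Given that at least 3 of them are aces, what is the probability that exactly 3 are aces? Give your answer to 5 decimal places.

0.83949

X ~ Binomial(7, 0.147). Want P(X=3 | X≥3) = P(X=3) / P(X≥3).
P(X=3) = C(7,3)·0.147^3·0.853^4 = 0.0588594
P(X≥3) = 1 − 0.3285816 − 0.3963780 − 0.2049270 = 0.0701134
Ratio = 0.0588594 / 0.0701134 = 0.8394889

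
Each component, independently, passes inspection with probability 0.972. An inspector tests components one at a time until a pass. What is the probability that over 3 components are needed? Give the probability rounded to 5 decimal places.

0.00002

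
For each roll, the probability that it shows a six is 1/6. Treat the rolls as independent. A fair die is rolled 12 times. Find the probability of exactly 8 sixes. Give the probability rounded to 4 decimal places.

X ~ Binomial(n=12, p=0.166667).
P(X=8) = C(12,8) · p^8 · (1−p)^4
= 495 · 5.9537e-07 · 0.48225 = 0.000142

0.0001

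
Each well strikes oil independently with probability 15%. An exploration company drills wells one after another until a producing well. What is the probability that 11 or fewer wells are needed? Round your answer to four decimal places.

Y = number of wells to the first success; geometric, p = 0.15.
P(Y ≤ 11) = 1 − (1−p)^11 = 1 − 0.167343 = 0.832657

0.8327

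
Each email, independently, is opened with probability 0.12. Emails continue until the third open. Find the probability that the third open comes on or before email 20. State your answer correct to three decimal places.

0.437

Finishing within 20 emails ⇔ at least 3 successes in the first 20. With X ~ Binomial(20, 0.12), P(Y ≤ 20) = 1 − P(X ≤ 2).
  k=0: C(20,0)·0.12^0·0.88^20 = 0.07756
  k=1: C(20,1)·0.12^1·0.88^19 = 0.21153
  k=2: C(20,2)·0.12^2·0.88^18 = 0.27403
1 − 0.56313 = 0.43687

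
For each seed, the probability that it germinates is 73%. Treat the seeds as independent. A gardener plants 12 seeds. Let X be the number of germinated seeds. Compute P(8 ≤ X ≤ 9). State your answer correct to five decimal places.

0.46708

X ~ Binomial(12, 0.73); P(8 ≤ X ≤ 9) = Σ C(12,k) p^k (1−p)^(12−k) over k:
  k=8: C(12,8)·0.73^8·0.27^4 = 0.2121500
  k=9: C(12,9)·0.73^9·0.27^3 = 0.2549293
Total = 0.4670793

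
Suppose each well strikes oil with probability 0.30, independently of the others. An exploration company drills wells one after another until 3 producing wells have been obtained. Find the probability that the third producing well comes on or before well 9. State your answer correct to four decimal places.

Finishing within 9 wells ⇔ at least 3 successes in the first 9. With X ~ Binomial(9, 0.30), P(Y ≤ 9) = 1 − P(X ≤ 2).
  k=0: C(9,0)·0.30^0·0.70^9 = 0.040354
  k=1: C(9,1)·0.30^1·0.70^8 = 0.155650
  k=2: C(9,2)·0.30^2·0.70^7 = 0.266828
1 − 0.462831 = 0.537169

0.5372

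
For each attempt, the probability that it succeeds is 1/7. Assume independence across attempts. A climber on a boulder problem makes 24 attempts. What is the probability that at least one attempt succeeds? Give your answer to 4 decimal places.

0.9753

P(at least one) = 1 − P(none) = 1 − (1 − 0.142857)^24
= 1 − 0.024733 = 0.975267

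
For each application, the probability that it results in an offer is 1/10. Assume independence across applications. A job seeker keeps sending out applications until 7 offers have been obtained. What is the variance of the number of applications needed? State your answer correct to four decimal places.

630.0000

Y = total applications until the seventh success; negative binomial with r=7, p=0.10.
Var(Y) = r(1−p)/p² = 7·0.90 / 0.10² = 630.000000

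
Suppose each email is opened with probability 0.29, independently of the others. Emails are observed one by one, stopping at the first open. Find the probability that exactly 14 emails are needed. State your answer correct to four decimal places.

0.0034

Geometric (trials to first success), p = 0.29.
P(Y = 14) = (1−p)^13 · p = 0.011651 · 0.29 = 0.003379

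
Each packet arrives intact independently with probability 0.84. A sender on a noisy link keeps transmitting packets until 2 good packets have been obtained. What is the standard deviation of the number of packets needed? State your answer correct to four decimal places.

Y = total packets until the second success; negative binomial with r=2, p=0.84.
SD(Y) = √[r(1−p)/p²] = √(0.453515) = 0.673435

0.6734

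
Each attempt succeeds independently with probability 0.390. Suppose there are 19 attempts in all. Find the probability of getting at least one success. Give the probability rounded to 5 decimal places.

P(at least one) = 1 − P(none) = 1 − (1 − 0.39)^19
= 1 − 0.0000834 = 0.9999166

0.99992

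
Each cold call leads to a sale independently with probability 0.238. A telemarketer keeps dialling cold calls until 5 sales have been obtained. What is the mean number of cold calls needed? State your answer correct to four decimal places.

21.0084

Y = total cold calls until the fifth success; negative binomial with r=5, p=0.238.
E[Y] = r / p = 5 / 0.238 = 21.008403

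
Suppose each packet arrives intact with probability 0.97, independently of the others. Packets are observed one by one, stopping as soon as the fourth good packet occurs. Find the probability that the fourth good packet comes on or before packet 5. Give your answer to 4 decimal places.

Finishing within 5 packets ⇔ at least 4 successes in the first 5. With X ~ Binomial(5, 0.97), P(Y ≤ 5) = 1 − P(X ≤ 3).
  k=0: C(5,0)·0.97^0·0.03^5 = 0.000000
  k=1: C(5,1)·0.97^1·0.03^4 = 0.000004
  k=2: C(5,2)·0.97^2·0.03^3 = 0.000254
  k=3: C(5,3)·0.97^3·0.03^2 = 0.008214
1 − 0.008472 = 0.991528

0.9915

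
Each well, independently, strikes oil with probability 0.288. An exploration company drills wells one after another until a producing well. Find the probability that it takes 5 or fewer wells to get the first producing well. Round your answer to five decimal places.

0.81702

Y = number of wells to the first success; geometric, p = 0.288.
P(Y ≤ 5) = 1 − (1−p)^5 = 1 − 0.1829785 = 0.8170215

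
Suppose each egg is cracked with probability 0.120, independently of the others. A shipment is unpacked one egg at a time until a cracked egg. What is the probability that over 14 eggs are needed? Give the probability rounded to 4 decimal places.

0.1670

Y = number of eggs to the first success; geometric, p = 0.12.
P(Y > 14) = P(first 14 all fail) = (1−p)^14 = 0.167016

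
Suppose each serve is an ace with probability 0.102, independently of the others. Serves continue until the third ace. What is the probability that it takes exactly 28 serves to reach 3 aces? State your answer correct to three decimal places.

0.025

Y = trial on which the third success occurs; negative binomial, r=3, p=0.102.
P(Y=28) = C(27,2) · p^3 · (1−p)^25
= 351 · 0.0010612 · 0.067906 = 0.02529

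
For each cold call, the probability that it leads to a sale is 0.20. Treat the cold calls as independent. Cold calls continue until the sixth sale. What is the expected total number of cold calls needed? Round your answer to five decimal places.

Y = total cold calls until the sixth success; negative binomial with r=6, p=0.20.
E[Y] = r / p = 6 / 0.20 = 30.0000000

30.00000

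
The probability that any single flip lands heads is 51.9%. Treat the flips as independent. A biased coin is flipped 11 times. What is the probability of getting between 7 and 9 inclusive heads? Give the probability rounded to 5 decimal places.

X ~ Binomial(11, 0.519); P(7 ≤ X ≤ 9) = Σ C(11,k) p^k (1−p)^(11−k) over k:
  k=7: C(11,7)·0.519^7·0.481^4 = 0.1791702
  k=8: C(11,8)·0.519^8·0.481^3 = 0.0966625
  k=9: C(11,9)·0.519^9·0.481^2 = 0.0347663
Total = 0.3105990

0.31060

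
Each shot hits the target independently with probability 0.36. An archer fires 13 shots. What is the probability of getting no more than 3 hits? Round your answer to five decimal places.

X ~ Binomial(13, 0.36); P(X ≤ 3) = Σ C(13,k) p^k (1−p)^(13−k) over k:
  k=0: C(13,0)·0.36^0·0.64^13 = 0.0030223
  k=1: C(13,1)·0.36^1·0.64^12 = 0.0221007
  k=2: C(13,2)·0.36^2·0.64^11 = 0.0745898
  k=3: C(13,3)·0.36^3·0.64^10 = 0.1538414
Total = 0.2535542

0.25355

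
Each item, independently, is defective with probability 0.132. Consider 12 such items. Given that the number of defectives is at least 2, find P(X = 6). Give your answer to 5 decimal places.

0.00433

X ~ Binomial(12, 0.132). Want P(X=6 | X≥2) = P(X=6) / P(X≥2).
P(X=6) = C(12,6)·0.132^6·0.868^6 = 0.0020904
P(X≥2) = 1 − 0.1829097 − 0.3337891 = 0.4833012
Ratio = 0.0020904 / 0.4833012 = 0.0043253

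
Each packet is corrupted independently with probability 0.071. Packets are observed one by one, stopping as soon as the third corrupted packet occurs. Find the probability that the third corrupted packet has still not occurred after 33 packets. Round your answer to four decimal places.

0.5814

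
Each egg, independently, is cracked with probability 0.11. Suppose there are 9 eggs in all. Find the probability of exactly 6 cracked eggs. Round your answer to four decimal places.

X ~ Binomial(n=9, p=0.11).
P(X=6) = C(9,6) · p^6 · (1−p)^3
= 84 · 1.7716e-06 · 0.70497 = 0.000105

0.0001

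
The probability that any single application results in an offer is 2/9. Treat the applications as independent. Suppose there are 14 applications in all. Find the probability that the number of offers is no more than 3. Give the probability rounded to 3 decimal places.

0.620

X ~ Binomial(14, 0.222222); P(X ≤ 3) = Σ C(14,k) p^k (1−p)^(14−k) over k:
  k=0: C(14,0)·0.222222^0·0.777778^14 = 0.02965
  k=1: C(14,1)·0.222222^1·0.777778^13 = 0.11859
  k=2: C(14,2)·0.222222^2·0.777778^12 = 0.22023
  k=3: C(14,3)·0.222222^3·0.777778^11 = 0.25170
Total = 0.62016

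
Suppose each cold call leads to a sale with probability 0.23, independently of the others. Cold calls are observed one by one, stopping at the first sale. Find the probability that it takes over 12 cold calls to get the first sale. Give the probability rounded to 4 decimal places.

0.0434

Y = number of cold calls to the first success; geometric, p = 0.23.
P(Y > 12) = P(first 12 all fail) = (1−p)^12 = 0.043440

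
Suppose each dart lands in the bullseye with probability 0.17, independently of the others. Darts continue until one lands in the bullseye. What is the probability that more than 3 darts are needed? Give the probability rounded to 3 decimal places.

Y = number of darts to the first success; geometric, p = 0.17.
P(Y > 3) = P(first 3 all fail) = (1−p)^3 = 0.57179

0.572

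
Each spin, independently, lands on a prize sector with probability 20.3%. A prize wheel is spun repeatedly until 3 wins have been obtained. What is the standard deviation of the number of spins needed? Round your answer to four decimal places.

Y = total spins until the third success; negative binomial with r=3, p=0.203.
SD(Y) = √[r(1−p)/p²] = √(58.021306) = 7.617172

7.6172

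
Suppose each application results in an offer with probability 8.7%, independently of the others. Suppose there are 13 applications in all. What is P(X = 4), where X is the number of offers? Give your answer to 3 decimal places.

0.018

X ~ Binomial(n=13, p=0.087).
P(X=4) = C(13,4) · p^4 · (1−p)^9
= 715 · 5.729e-05 · 0.4408 = 0.01806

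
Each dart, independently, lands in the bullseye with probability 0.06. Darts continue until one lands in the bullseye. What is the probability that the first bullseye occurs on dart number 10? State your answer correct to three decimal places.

Geometric (trials to first success), p = 0.06.
P(Y = 10) = (1−p)^9 · p = 0.57299 · 0.06 = 0.03438

0.034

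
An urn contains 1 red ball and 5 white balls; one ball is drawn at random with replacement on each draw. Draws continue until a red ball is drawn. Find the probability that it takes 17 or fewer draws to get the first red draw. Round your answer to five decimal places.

0.95493

Y = number of draws to the first success; geometric, p = 0.166667.
P(Y ≤ 17) = 1 − (1−p)^17 = 1 − 0.0450732 = 0.9549268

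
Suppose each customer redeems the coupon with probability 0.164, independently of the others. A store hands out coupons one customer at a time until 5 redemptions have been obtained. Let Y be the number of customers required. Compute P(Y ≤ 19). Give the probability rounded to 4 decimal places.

Finishing within 19 customers ⇔ at least 5 successes in the first 19. With X ~ Binomial(19, 0.164), P(Y ≤ 19) = 1 − P(X ≤ 4).
  k=0: C(19,0)·0.164^0·0.836^19 = 0.033260
  k=1: C(19,1)·0.164^1·0.836^18 = 0.123968
  k=2: C(19,2)·0.164^2·0.836^17 = 0.218872
  k=3: C(19,3)·0.164^3·0.836^16 = 0.243308
  k=4: C(19,4)·0.164^4·0.836^15 = 0.190921
1 − 0.810329 = 0.189671

0.1897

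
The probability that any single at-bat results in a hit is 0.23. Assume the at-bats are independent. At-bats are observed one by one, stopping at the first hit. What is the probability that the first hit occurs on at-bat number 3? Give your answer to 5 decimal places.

0.13637

Geometric (trials to first success), p = 0.23.
P(Y = 3) = (1−p)^2 · p = 0.5929 · 0.23 = 0.1363670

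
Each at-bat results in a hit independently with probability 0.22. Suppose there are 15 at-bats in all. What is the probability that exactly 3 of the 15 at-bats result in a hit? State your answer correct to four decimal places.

0.2457

X ~ Binomial(n=15, p=0.22).
P(X=3) = C(15,3) · p^3 · (1−p)^12
= 455 · 0.010648 · 0.050715 = 0.245705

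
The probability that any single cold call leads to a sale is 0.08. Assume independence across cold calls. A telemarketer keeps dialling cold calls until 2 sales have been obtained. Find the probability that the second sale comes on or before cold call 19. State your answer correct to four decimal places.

Finishing within 19 cold calls ⇔ at least 2 successes in the first 19. With X ~ Binomial(19, 0.08), P(Y ≤ 19) = 1 − P(X ≤ 1).
  k=0: C(19,0)·0.08^0·0.92^19 = 0.205101
  k=1: C(19,1)·0.08^1·0.92^18 = 0.338863
1 − 0.543965 = 0.456035

0.4560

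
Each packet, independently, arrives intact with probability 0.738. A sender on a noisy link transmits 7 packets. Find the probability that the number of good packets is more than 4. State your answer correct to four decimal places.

X ~ Binomial(7, 0.738); P(X ≥ 5) = Σ C(7,k) p^k (1−p)^(7−k) over k:
  k=5: C(7,5)·0.738^5·0.262^2 = 0.315576
  k=6: C(7,6)·0.738^6·0.262^1 = 0.296304
  k=7: C(7,7)·0.738^7·0.262^0 = 0.119232
Total = 0.731112

0.7311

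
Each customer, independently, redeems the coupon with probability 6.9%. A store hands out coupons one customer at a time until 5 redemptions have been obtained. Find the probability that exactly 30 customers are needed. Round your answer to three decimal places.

Y = trial on which the fifth success occurs; negative binomial, r=5, p=0.069.
P(Y=30) = C(29,4) · p^5 · (1−p)^25
= 23751 · 1.564e-06 · 0.16739 = 0.00622

0.006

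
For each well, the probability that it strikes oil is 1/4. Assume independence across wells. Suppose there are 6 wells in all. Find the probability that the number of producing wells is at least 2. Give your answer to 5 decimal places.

0.46606

X ~ Binomial(6, 0.25); P(X ≥ 2) = Σ C(6,k) p^k (1−p)^(6−k) over k:
  k=2: C(6,2)·0.25^2·0.75^4 = 0.2966309
  k=3: C(6,3)·0.25^3·0.75^3 = 0.1318359
  k=4: C(6,4)·0.25^4·0.75^2 = 0.0329590
  k=5: C(6,5)·0.25^5·0.75^1 = 0.0043945
  k=6: C(6,6)·0.25^6·0.75^0 = 0.0002441
Total = 0.4660645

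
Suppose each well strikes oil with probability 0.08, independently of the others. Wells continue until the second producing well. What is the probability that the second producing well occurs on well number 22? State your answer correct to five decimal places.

Y = trial on which the second success occurs; negative binomial, r=2, p=0.08.
P(Y=22) = C(21,1) · p^2 · (1−p)^20
= 21 · 0.0064 · 0.18869 = 0.0253604

0.02536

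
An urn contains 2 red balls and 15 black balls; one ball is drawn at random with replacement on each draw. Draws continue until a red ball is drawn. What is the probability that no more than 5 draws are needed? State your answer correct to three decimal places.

Y = number of draws to the first success; geometric, p = 0.117647.
P(Y ≤ 5) = 1 − (1−p)^5 = 1 − 0.53482 = 0.46518

0.465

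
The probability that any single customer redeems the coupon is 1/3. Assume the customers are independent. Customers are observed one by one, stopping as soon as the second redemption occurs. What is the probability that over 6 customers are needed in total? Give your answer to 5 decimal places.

Needing more than 6 customers ⇔ fewer than 2 successes in the first 6. With X ~ Binomial(6, 0.333333), P(Y > 6) = P(X ≤ 1).
  k=0: C(6,0)·0.333333^0·0.666667^6 = 0.0877915
  k=1: C(6,1)·0.333333^1·0.666667^5 = 0.2633745
P(X ≤ 1) = 0.3511660

0.35117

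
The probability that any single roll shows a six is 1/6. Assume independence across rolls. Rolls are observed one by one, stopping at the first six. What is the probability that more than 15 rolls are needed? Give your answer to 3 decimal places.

Y = number of rolls to the first success; geometric, p = 0.166667.
P(Y > 15) = P(first 15 all fail) = (1−p)^15 = 0.06491

0.065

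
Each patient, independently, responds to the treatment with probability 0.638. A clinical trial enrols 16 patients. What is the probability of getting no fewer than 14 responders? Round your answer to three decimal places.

0.037

X ~ Binomial(16, 0.638); P(X ≥ 14) = Σ C(16,k) p^k (1−p)^(16−k) over k:
  k=14: C(16,14)·0.638^14·0.362^2 = 0.02911
  k=15: C(16,15)·0.638^15·0.362^1 = 0.00684
  k=16: C(16,16)·0.638^16·0.362^0 = 0.00075
Total = 0.03671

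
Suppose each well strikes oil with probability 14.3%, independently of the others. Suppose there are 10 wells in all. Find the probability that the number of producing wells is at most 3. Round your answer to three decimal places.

X ~ Binomial(10, 0.143); P(X ≤ 3) = Σ C(10,k) p^k (1−p)^(10−k) over k:
  k=0: C(10,0)·0.143^0·0.857^10 = 0.21370
  k=1: C(10,1)·0.143^1·0.857^9 = 0.35659
  k=2: C(10,2)·0.143^2·0.857^8 = 0.26775
  k=3: C(10,3)·0.143^3·0.857^7 = 0.11914
Total = 0.95718

0.957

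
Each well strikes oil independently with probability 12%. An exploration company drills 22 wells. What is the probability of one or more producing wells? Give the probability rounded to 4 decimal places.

0.9399

P(at least one) = 1 − P(none) = 1 − (1 − 0.12)^22
= 1 − 0.060065 = 0.939935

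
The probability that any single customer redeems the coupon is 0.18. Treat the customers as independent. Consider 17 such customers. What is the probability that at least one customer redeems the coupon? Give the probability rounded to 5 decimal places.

P(at least one) = 1 − P(none) = 1 − (1 − 0.18)^17
= 1 − 0.0342638 = 0.9657362

0.96574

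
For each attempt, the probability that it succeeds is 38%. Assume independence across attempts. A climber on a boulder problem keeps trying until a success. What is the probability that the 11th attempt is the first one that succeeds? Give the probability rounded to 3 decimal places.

0.003

Geometric (trials to first success), p = 0.38.
P(Y = 11) = (1−p)^10 · p = 0.008393 · 0.38 = 0.00319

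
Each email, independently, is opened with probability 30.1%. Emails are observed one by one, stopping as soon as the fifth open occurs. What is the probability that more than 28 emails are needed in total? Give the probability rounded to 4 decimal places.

Needing more than 28 emails ⇔ fewer than 5 successes in the first 28. With X ~ Binomial(28, 0.301), P(Y > 28) = P(X ≤ 4).
  k=0: C(28,0)·0.301^0·0.699^28 = 0.000044
  k=1: C(28,1)·0.301^1·0.699^27 = 0.000533
  k=2: C(28,2)·0.301^2·0.699^26 = 0.003098
  k=3: C(28,3)·0.301^3·0.699^25 = 0.011560
  k=4: C(28,4)·0.301^4·0.699^24 = 0.031113
P(X ≤ 4) = 0.046348

0.0463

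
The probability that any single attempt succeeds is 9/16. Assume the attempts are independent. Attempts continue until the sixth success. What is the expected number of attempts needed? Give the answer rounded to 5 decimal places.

Y = total attempts until the sixth success; negative binomial with r=6, p=0.5625.
E[Y] = r / p = 6 / 0.5625 = 10.6666667

10.66667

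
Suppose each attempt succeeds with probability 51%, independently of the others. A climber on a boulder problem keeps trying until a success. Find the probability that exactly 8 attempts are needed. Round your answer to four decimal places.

0.0035

Geometric (trials to first success), p = 0.51.
P(Y = 8) = (1−p)^7 · p = 0.0067822 · 0.51 = 0.003459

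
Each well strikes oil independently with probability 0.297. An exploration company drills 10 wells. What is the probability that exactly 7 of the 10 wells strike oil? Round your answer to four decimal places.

X ~ Binomial(n=10, p=0.297).
P(X=7) = C(10,7) · p^7 · (1−p)^3
= 120 · 0.00020384 · 0.34743 = 0.008499

0.0085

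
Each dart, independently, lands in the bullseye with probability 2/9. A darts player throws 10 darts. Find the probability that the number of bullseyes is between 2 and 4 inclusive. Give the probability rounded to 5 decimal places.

X ~ Binomial(10, 0.222222); P(2 ≤ X ≤ 4) = Σ C(10,k) p^k (1−p)^(10−k) over k:
  k=2: C(10,2)·0.222222^2·0.777778^8 = 0.2975992
  k=3: C(10,3)·0.222222^3·0.777778^7 = 0.2267422
  k=4: C(10,4)·0.222222^4·0.777778^6 = 0.1133711
Total = 0.6377125

0.63771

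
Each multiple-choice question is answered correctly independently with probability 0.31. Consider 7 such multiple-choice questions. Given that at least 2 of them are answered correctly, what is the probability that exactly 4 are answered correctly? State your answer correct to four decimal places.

0.1536

X ~ Binomial(7, 0.31). Want P(X=4 | X≥2) = P(X=4) / P(X≥2).
P(X=4) = C(7,4)·0.31^4·0.69^3 = 0.106185
P(X≥2) = 1 − 0.074464 − 0.234182 = 0.691354
Ratio = 0.106185 / 0.691354 = 0.153590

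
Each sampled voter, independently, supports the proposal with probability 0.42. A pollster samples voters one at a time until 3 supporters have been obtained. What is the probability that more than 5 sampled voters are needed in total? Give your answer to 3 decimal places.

0.647

Needing more than 5 sampled voters ⇔ fewer than 3 successes in the first 5. With X ~ Binomial(5, 0.42), P(Y > 5) = P(X ≤ 2).
  k=0: C(5,0)·0.42^0·0.58^5 = 0.06564
  k=1: C(5,1)·0.42^1·0.58^4 = 0.23765
  k=2: C(5,2)·0.42^2·0.58^3 = 0.34418
P(X ≤ 2) = 0.64746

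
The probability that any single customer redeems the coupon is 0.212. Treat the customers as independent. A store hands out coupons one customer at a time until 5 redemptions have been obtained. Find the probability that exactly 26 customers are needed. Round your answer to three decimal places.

0.036

Y = trial on which the fifth success occurs; negative binomial, r=5, p=0.212.
P(Y=26) = C(25,4) · p^5 · (1−p)^21
= 12650 · 0.00042823 · 0.0067151 = 0.03638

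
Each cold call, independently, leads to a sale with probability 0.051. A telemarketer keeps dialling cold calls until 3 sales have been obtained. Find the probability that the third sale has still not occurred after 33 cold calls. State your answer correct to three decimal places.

0.764

Needing more than 33 cold calls ⇔ fewer than 3 successes in the first 33. With X ~ Binomial(33, 0.051), P(Y > 33) = P(X ≤ 2).
  k=0: C(33,0)·0.051^0·0.949^33 = 0.17774
  k=1: C(33,1)·0.051^1·0.949^32 = 0.31521
  k=2: C(33,2)·0.051^2·0.949^31 = 0.27104
P(X ≤ 2) = 0.76399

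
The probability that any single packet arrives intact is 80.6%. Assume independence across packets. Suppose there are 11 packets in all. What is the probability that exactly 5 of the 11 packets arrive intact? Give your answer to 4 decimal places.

X ~ Binomial(n=11, p=0.806).
P(X=5) = C(11,5) · p^5 · (1−p)^6
= 462 · 0.34015 · 5.331e-05 = 0.008378

0.0084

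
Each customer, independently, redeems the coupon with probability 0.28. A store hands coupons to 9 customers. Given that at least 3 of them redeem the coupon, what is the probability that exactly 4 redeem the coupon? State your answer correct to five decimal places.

X ~ Binomial(9, 0.28). Want P(X=4 | X≥3) = P(X=4) / P(X≥3).
P(X=4) = C(9,4)·0.28^4·0.72^5 = 0.1498529
P(X≥3) = 1 − 0.0519987 − 0.1819954 − 0.2831040 = 0.4829018
Ratio = 0.1498529 / 0.4829018 = 0.3103175

0.31032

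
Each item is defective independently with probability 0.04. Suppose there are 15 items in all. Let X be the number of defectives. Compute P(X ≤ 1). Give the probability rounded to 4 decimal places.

X ~ Binomial(15, 0.04); P(X ≤ 1) = Σ C(15,k) p^k (1−p)^(15−k) over k:
  k=0: C(15,0)·0.04^0·0.96^15 = 0.542086
  k=1: C(15,1)·0.04^1·0.96^14 = 0.338804
Total = 0.880890

0.8809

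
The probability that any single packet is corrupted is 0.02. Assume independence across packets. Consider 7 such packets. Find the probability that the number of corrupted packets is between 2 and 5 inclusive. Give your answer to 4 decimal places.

0.0079

X ~ Binomial(7, 0.02); P(2 ≤ X ≤ 5) = Σ C(7,k) p^k (1−p)^(7−k) over k:
  k=2: C(7,2)·0.02^2·0.98^5 = 0.007593
  k=3: C(7,3)·0.02^3·0.98^4 = 0.000258
  k=4: C(7,4)·0.02^4·0.98^3 = 0.000005
  k=5: C(7,5)·0.02^5·0.98^2 = 0.000000
Total = 0.007857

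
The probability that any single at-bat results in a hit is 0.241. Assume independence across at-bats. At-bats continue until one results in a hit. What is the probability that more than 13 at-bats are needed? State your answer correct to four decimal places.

Y = number of at-bats to the first success; geometric, p = 0.241.
P(Y > 13) = P(first 13 all fail) = (1−p)^13 = 0.027742

0.0277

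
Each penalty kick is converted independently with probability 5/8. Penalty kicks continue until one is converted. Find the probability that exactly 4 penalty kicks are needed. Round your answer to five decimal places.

Geometric (trials to first success), p = 0.625.
P(Y = 4) = (1−p)^3 · p = 0.052734 · 0.625 = 0.0329590

0.03296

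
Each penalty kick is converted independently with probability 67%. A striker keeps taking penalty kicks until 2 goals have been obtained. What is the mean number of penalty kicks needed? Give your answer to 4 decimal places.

2.9851

Y = total penalty kicks until the second success; negative binomial with r=2, p=0.67.
E[Y] = r / p = 2 / 0.67 = 2.985075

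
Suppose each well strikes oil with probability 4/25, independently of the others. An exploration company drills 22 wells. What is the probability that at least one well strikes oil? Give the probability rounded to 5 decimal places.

P(at least one) = 1 − P(none) = 1 − (1 − 0.16)^22
= 1 − 0.0215846 = 0.9784154

0.97842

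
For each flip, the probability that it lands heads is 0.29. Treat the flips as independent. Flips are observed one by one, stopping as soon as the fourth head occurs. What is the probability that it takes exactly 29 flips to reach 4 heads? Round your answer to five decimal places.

0.00443

Y = trial on which the fourth success occurs; negative binomial, r=4, p=0.29.
P(Y=29) = C(28,3) · p^4 · (1−p)^25
= 3276 · 0.0070728 · 0.00019119 = 0.0044299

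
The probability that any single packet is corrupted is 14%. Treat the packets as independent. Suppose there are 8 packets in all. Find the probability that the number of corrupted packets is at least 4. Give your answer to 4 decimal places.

X ~ Binomial(8, 0.14); P(X ≥ 4) = Σ C(8,k) p^k (1−p)^(8−k) over k:
  k=4: C(8,4)·0.14^4·0.86^4 = 0.014710
  k=5: C(8,5)·0.14^5·0.86^3 = 0.001916
  k=6: C(8,6)·0.14^6·0.86^2 = 0.000156
  k=7: C(8,7)·0.14^7·0.86^1 = 0.000007
  k=8: C(8,8)·0.14^8·0.86^0 = 0.000000
Total = 0.016789

0.0168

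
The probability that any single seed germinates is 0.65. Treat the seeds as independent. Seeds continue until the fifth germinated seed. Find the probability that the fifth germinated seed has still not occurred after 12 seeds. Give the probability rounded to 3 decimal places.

Needing more than 12 seeds ⇔ fewer than 5 successes in the first 12. With X ~ Binomial(12, 0.65), P(Y > 12) = P(X ≤ 4).
  k=0: C(12,0)·0.65^0·0.35^12 = 0.00000
  k=1: C(12,1)·0.65^1·0.35^11 = 0.00008
  k=2: C(12,2)·0.65^2·0.35^10 = 0.00077
  k=3: C(12,3)·0.65^3·0.35^9 = 0.00476
  k=4: C(12,4)·0.65^4·0.35^8 = 0.01990
P(X ≤ 4) = 0.02551

0.026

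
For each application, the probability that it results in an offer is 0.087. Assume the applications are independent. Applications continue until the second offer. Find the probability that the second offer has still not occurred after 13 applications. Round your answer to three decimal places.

Needing more than 13 applications ⇔ fewer than 2 successes in the first 13. With X ~ Binomial(13, 0.087), P(Y > 13) = P(X ≤ 1).
  k=0: C(13,0)·0.087^0·0.913^13 = 0.30628
  k=1: C(13,1)·0.087^1·0.913^12 = 0.37941
P(X ≤ 1) = 0.68569

0.686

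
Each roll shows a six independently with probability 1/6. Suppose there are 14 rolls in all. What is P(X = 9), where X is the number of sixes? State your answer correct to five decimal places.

0.00008

X ~ Binomial(n=14, p=0.166667).
P(X=9) = C(14,9) · p^9 · (1−p)^5
= 2002 · 9.9229e-08 · 0.40188 = 0.0000798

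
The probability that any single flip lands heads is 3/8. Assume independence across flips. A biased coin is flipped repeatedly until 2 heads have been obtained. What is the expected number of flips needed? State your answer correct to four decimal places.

5.3333

Y = total flips until the second success; negative binomial with r=2, p=0.375.
E[Y] = r / p = 2 / 0.375 = 5.333333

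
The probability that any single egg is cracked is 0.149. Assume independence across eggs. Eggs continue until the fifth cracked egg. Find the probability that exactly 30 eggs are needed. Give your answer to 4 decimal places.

Y = trial on which the fifth success occurs; negative binomial, r=5, p=0.149.
P(Y=30) = C(29,4) · p^5 · (1−p)^25
= 23751 · 7.344e-05 · 0.017711 = 0.030892

0.0309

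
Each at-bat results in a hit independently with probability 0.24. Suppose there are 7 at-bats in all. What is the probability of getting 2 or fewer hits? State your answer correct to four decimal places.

X ~ Binomial(7, 0.24); P(X ≤ 2) = Σ C(7,k) p^k (1−p)^(7−k) over k:
  k=0: C(7,0)·0.24^0·0.76^7 = 0.146452
  k=1: C(7,1)·0.24^1·0.76^6 = 0.323736
  k=2: C(7,2)·0.24^2·0.76^5 = 0.306697
Total = 0.776885

0.7769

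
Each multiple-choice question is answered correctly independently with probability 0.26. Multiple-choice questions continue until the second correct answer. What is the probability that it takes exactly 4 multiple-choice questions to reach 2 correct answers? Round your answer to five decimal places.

Y = trial on which the second success occurs; negative binomial, r=2, p=0.26.
P(Y=4) = C(3,1) · p^2 · (1−p)^2
= 3 · 0.0676 · 0.5476 = 0.1110533

0.11105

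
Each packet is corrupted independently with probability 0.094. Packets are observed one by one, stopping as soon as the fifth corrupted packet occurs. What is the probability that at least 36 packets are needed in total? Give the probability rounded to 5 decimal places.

Needing more than 35 packets ⇔ fewer than 5 successes in the first 35. With X ~ Binomial(35, 0.094), P(Y > 35) = P(X ≤ 4).
  k=0: C(35,0)·0.094^0·0.906^35 = 0.0315854
  k=1: C(35,1)·0.094^1·0.906^34 = 0.1146977
  k=2: C(35,2)·0.094^2·0.906^33 = 0.2023034
  k=3: C(35,3)·0.094^3·0.906^32 = 0.2308849
  k=4: C(35,4)·0.094^4·0.906^31 = 0.1916396
P(X ≤ 4) = 0.7711110

0.77111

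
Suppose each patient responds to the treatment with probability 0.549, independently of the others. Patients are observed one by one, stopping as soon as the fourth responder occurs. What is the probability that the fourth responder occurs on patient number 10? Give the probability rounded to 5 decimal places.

0.06421

Y = trial on which the fourth success occurs; negative binomial, r=4, p=0.549.
P(Y=10) = C(9,3) · p^4 · (1−p)^6
= 84 · 0.090843 · 0.0084151 = 0.0642137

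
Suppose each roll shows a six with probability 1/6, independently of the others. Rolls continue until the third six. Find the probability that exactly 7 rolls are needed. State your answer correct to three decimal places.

0.033

Y = trial on which the third success occurs; negative binomial, r=3, p=0.166667.
P(Y=7) = C(6,2) · p^3 · (1−p)^4
= 15 · 0.0046296 · 0.48225 = 0.03349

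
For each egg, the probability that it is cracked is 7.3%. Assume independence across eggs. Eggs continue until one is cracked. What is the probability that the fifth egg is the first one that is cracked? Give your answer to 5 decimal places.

0.05391

Geometric (trials to first success), p = 0.073.
P(Y = 5) = (1−p)^4 · p = 0.73845 · 0.073 = 0.0539066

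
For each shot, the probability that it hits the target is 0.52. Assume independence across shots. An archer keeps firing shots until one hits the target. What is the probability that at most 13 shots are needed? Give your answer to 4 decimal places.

0.9999

Y = number of shots to the first success; geometric, p = 0.52.
P(Y ≤ 13) = 1 − (1−p)^13 = 1 − 0.000072 = 0.999928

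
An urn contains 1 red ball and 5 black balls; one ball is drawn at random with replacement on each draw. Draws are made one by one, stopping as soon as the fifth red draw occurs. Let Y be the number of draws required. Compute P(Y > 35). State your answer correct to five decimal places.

0.28432

Needing more than 35 draws ⇔ fewer than 5 successes in the first 35. With X ~ Binomial(35, 0.166667), P(Y > 35) = P(X ≤ 4).
  k=0: C(35,0)·0.166667^0·0.833333^35 = 0.0016930
  k=1: C(35,1)·0.166667^1·0.833333^34 = 0.0118510
  k=2: C(35,2)·0.166667^2·0.833333^33 = 0.0402933
  k=3: C(35,3)·0.166667^3·0.833333^32 = 0.0886454
  k=4: C(35,4)·0.166667^4·0.833333^31 = 0.1418326
P(X ≤ 4) = 0.2843153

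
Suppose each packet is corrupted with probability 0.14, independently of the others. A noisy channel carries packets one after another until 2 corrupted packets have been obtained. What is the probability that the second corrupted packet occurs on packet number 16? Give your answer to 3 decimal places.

0.036

Y = trial on which the second success occurs; negative binomial, r=2, p=0.14.
P(Y=16) = C(15,1) · p^2 · (1−p)^14
= 15 · 0.0196 · 0.12105 = 0.03559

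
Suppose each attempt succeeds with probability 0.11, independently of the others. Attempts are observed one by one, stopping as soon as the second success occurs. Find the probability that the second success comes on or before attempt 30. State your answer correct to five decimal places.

0.85727

Finishing within 30 attempts ⇔ at least 2 successes in the first 30. With X ~ Binomial(30, 0.11), P(Y ≤ 30) = 1 − P(X ≤ 1).
  k=0: C(30,0)·0.11^0·0.89^30 = 0.0303180
  k=1: C(30,1)·0.11^1·0.89^29 = 0.1124150
1 − 0.1427329 = 0.8572671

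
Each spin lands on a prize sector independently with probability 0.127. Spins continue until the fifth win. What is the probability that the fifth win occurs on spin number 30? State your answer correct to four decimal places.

0.0263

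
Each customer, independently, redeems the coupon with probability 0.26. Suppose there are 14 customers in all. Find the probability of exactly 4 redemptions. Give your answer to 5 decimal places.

0.22524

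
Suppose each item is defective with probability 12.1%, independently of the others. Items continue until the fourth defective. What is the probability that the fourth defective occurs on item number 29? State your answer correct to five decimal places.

Y = trial on which the fourth success occurs; negative binomial, r=4, p=0.121.
P(Y=29) = C(28,3) · p^4 · (1−p)^25
= 3276 · 0.00021436 · 0.039785 = 0.0279388

0.02794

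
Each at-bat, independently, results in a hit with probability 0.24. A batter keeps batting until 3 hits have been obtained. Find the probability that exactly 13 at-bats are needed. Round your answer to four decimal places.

0.0587

Y = trial on which the third success occurs; negative binomial, r=3, p=0.24.
P(Y=13) = C(12,2) · p^3 · (1−p)^10
= 66 · 0.013824 · 0.064289 = 0.058656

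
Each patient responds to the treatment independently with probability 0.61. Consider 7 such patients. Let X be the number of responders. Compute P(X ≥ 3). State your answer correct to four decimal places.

0.9131

X ~ Binomial(7, 0.61); P(X ≥ 3) = Σ C(7,k) p^k (1−p)^(7−k) over k:
  k=3: C(7,3)·0.61^3·0.39^4 = 0.183788
  k=4: C(7,4)·0.61^4·0.39^3 = 0.287463
  k=5: C(7,5)·0.61^5·0.39^2 = 0.269773
  k=6: C(7,6)·0.61^6·0.39^1 = 0.140651
  k=7: C(7,7)·0.61^7·0.39^0 = 0.031427
Total = 0.913101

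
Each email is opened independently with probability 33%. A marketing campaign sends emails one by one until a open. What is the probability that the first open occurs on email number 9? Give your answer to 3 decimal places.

Geometric (trials to first success), p = 0.33.
P(Y = 9) = (1−p)^8 · p = 0.040607 · 0.33 = 0.01340

0.013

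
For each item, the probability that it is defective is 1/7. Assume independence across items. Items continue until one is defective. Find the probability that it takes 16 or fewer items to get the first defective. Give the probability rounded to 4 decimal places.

0.9151

Y = number of items to the first success; geometric, p = 0.142857.
P(Y ≤ 16) = 1 − (1−p)^16 = 1 − 0.084889 = 0.915111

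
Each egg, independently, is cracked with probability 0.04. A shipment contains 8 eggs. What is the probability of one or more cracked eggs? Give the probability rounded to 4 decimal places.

0.2786

P(at least one) = 1 − P(none) = 1 − (1 − 0.04)^8
= 1 − 0.721390 = 0.278610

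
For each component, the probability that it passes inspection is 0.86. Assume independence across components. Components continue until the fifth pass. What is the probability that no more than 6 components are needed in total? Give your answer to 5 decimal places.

Finishing within 6 components ⇔ at least 5 successes in the first 6. With X ~ Binomial(6, 0.86), P(Y ≤ 6) = 1 − P(X ≤ 4).
  k=0: C(6,0)·0.86^0·0.14^6 = 0.0000075
  k=1: C(6,1)·0.86^1·0.14^5 = 0.0002775
  k=2: C(6,2)·0.86^2·0.14^4 = 0.0042619
  k=3: C(6,3)·0.86^3·0.14^3 = 0.0349068
  k=4: C(6,4)·0.86^4·0.14^2 = 0.1608204
1 − 0.2002741 = 0.7997259

0.79973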